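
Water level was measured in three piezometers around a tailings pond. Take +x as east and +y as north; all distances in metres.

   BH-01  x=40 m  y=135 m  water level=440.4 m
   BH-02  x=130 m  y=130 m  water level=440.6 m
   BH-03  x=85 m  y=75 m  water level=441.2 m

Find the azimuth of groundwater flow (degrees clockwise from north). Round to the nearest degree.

Taking BH-01 as reference: BH-02−BH-01 = (90, -5, +0.2); BH-03−BH-01 = (45, -60, +0.8).
Solve a·Δx + b·Δy = Δh: det = 90·(-60) − 45·(-5) = -5175.
∂h/∂x = [(+0.2)·(-60) − (+0.8)·(-5)] / -5175 = +0.001546
∂h/∂y = [90·(+0.8) − 45·(+0.2)] / -5175 = -0.01217
Flow direction (−∇h) has components (-0.001546 E, +0.01217 N).
Azimuth = atan2(E, N) = atan2(-0.001546, +0.01217) = 352.8° ≈ 353°.

353°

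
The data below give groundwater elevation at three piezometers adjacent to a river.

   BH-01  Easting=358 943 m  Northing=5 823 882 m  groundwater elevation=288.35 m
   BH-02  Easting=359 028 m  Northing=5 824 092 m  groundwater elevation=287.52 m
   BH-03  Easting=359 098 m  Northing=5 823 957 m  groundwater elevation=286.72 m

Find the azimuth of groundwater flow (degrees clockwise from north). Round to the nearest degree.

Taking BH-01 as reference: BH-02−BH-01 = (85, 210, -0.83); BH-03−BH-01 = (155, 75, -1.63).
Determinant of the coordinate differences = 85·75 − 155·210 = -26175.
∂h/∂x = [(-0.83)·75 − (-1.63)·210] / -26175 = -0.01070
∂h/∂y = [85·(-1.63) − 155·(-0.83)] / -26175 = +0.0003782
Flow direction (−∇h) has components (+0.01070 E, -0.0003782 N).
Azimuth = atan2(E, N) = atan2(+0.01070, -0.0003782) = 92.0° ≈ 092°.

092°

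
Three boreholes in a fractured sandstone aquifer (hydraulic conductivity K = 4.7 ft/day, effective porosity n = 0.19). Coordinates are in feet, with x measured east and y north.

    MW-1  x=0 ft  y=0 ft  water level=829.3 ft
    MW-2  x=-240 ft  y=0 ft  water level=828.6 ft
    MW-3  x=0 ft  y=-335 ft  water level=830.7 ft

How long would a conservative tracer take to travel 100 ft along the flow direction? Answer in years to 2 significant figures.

2.2 years

∂h/∂x = (828.6 − 829.3) / (-240 − 0) = +0.002917
∂h/∂y = (830.7 − 829.3) / (-335 − 0) = -0.004179
|∇h| = √(0.002917² + -0.004179²) = 0.005096
Seepage velocity v = K·i/n = 4.7 × 0.005096 / 0.19 = 0.1261 ft/day.
t = 100 / 0.1261 = 793 days = 2.17 years.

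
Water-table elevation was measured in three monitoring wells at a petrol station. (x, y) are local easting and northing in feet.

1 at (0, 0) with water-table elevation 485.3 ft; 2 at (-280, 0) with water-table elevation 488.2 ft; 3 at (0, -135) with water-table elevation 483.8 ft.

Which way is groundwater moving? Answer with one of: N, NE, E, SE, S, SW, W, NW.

∂h/∂x = (488.2 − 485.3) / (-280 − 0) = -0.01036
∂h/∂y = (483.8 − 485.3) / (-135 − 0) = +0.01111
Flow = −∇h = (+0.01036 east, -0.01111 north), which points southeast.

SE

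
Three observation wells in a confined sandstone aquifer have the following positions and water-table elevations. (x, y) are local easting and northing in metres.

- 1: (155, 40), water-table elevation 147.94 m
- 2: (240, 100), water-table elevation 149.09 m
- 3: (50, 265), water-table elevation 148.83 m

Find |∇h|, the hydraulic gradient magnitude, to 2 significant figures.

Three-point gradient (reference 1): Δ to 2 = (85, 60, +1.15), Δ to 3 = (-105, 225, +0.89).
∂h/∂x = +0.008077, ∂h/∂y = +0.007725 (det = 25425).
|∇h| = √(0.008077² + 0.007725²) = 0.01118

0.011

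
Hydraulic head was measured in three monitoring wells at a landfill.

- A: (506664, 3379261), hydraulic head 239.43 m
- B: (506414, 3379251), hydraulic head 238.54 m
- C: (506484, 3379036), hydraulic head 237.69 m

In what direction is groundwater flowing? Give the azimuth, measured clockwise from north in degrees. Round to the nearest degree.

With h = a·x + b·y + c and A as origin, the differences give:
  (-250)·a + (-10)·b = -0.89
  (-180)·a + (-225)·b = -1.74
Eliminate b (×(-225) and ×(-10), subtract): 54450·a = 182.850 → a = ∂h/∂x = +0.003358
Back-substitute: b = ∂h/∂y = +0.005047.
Flow direction (−∇h) has components (-0.003358 E, -0.005047 N).
Azimuth = atan2(E, N) = atan2(-0.003358, -0.005047) = 213.6° ≈ 214°.

214°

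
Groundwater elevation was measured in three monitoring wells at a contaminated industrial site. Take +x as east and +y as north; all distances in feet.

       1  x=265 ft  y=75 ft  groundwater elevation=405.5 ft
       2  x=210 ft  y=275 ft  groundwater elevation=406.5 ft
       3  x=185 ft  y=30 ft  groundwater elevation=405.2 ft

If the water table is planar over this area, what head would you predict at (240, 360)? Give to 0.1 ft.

407.0 ft

Differences from 1: to 2 (Δx, Δy, Δh) = (-55, 200, +1.0); to 3 = (-80, -45, -0.3).
Solve a·Δx + b·Δy = Δh: det = (-55)·(-45) − (-80)·200 = 18475.
∂h/∂x = [(+1.0)·(-45) − (-0.3)·200] / 18475 = +0.0008119
∂h/∂y = [(-55)·(-0.3) − (-80)·(+1.0)] / 18475 = +0.005223
h(240, 360) = 405.5 + (+0.0008119)·(-25) + (+0.005223)·(285) = 405.5 -0.020 +1.489 = 406.968 ft.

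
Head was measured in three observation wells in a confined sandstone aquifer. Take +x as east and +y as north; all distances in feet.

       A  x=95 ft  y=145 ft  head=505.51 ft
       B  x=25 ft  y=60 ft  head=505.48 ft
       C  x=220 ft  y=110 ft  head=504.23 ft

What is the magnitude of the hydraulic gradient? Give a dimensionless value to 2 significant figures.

Taking A as reference: B−A = (-70, -85, -0.03); C−A = (125, -35, -1.28).
Solve a·Δx + b·Δy = Δh: det = (-70)·(-35) − 125·(-85) = 13075.
∂h/∂x = [(-0.03)·(-35) − (-1.28)·(-85)] / 13075 = -0.008241
∂h/∂y = [(-70)·(-1.28) − 125·(-0.03)] / 13075 = +0.007140
|∇h| = √(-0.008241² + 0.007140²) = 0.0109

0.011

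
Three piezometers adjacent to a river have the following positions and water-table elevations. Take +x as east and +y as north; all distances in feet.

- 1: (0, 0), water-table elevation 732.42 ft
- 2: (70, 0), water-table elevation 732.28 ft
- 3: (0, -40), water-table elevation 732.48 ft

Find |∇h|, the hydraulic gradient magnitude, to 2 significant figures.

∂h/∂x = (732.28 − 732.42) / (70 − 0) = -0.002000
∂h/∂y = (732.48 − 732.42) / (-40 − 0) = -0.001500
|∇h| = √(-0.002000² + -0.001500²) = 0.0025

0.0025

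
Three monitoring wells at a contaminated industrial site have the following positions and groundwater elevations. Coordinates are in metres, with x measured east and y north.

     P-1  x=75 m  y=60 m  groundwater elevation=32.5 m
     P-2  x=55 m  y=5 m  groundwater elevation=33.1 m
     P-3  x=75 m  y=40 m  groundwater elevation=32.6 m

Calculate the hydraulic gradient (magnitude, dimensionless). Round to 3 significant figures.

With h = a·x + b·y + c and P-1 as origin, the differences give:
  (-20)·a + (-55)·b = +0.6
  0·a + (-20)·b = +0.1
Eliminate b (×(-20) and ×(-55), subtract): 400·a = -6.50 → a = ∂h/∂x = -0.01625
Back-substitute: b = ∂h/∂y = -0.005000.
|∇h| = √(-0.01625² + -0.005000²) = 0.017

0.0170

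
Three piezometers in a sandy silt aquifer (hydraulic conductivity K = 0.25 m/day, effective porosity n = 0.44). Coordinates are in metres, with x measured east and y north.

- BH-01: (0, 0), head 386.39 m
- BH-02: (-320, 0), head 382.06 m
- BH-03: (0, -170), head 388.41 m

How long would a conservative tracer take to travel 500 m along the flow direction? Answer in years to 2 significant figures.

∂h/∂x = (382.06 − 386.39) / (-320 − 0) = +0.01353
∂h/∂y = (388.41 − 386.39) / (-170 − 0) = -0.01188
|∇h| = √(0.01353² + -0.01188²) = 0.01801
Seepage velocity v = K·i/n = 0.25 × 0.01801 / 0.44 = 0.01023 m/day.
t = 500 / 0.01023 = 4.888e+04 days = 134 years.

130 years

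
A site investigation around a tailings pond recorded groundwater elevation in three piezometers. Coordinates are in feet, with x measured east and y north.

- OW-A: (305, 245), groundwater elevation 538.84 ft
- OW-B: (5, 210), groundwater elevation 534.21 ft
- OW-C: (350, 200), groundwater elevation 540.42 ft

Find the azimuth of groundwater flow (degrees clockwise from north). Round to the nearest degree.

With h = a·x + b·y + c and OW-A as origin, the differences give:
  (-300)·a + (-35)·b = -4.63
  45·a + (-45)·b = +1.58
Eliminate b (×(-45) and ×(-35), subtract): 15075·a = 263.650 → a = ∂h/∂x = +0.01749
Back-substitute: b = ∂h/∂y = -0.01762.
Flow direction (−∇h) has components (-0.01749 E, +0.01762 N).
Azimuth = atan2(E, N) = atan2(-0.01749, +0.01762) = 315.2° ≈ 315°.

315°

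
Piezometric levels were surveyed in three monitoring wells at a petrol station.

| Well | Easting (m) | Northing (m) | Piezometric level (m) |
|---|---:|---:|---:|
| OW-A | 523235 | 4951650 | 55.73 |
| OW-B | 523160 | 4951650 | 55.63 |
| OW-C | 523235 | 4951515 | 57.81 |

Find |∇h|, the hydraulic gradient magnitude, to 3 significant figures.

0.0155

∂h/∂x = (55.63 − 55.73) / (523160 − 523235) = +0.001333
∂h/∂y = (57.81 − 55.73) / (4951515 − 4951650) = -0.01541
|∇h| = √(0.001333² + -0.01541²) = 0.01547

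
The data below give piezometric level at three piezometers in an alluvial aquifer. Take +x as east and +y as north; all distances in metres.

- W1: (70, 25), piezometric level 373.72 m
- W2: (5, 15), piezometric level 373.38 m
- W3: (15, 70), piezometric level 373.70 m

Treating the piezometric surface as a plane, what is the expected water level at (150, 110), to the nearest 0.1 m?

374.5 m

With h = a·x + b·y + c and W1 as origin, the differences give:
  (-65)·a + (-10)·b = -0.34
  (-55)·a + 45·b = -0.02
Eliminate b (×45 and ×(-10), subtract): -3475·a = -15.500 → a = ∂h/∂x = +0.004460
Back-substitute: b = ∂h/∂y = +0.005007.
h(150, 110) = 373.72 + (+0.004460)·(80) + (+0.005007)·(85) = 373.72 +0.357 +0.426 = 374.502 m.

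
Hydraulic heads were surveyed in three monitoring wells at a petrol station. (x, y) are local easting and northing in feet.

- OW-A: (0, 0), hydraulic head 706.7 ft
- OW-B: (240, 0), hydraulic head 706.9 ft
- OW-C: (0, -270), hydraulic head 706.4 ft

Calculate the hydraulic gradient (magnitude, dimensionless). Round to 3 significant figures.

∂h/∂x = (706.9 − 706.7) / (240 − 0) = +0.0008333
∂h/∂y = (706.4 − 706.7) / (-270 − 0) = +0.001111
|∇h| = √(0.0008333² + 0.001111²) = 0.001389

0.00139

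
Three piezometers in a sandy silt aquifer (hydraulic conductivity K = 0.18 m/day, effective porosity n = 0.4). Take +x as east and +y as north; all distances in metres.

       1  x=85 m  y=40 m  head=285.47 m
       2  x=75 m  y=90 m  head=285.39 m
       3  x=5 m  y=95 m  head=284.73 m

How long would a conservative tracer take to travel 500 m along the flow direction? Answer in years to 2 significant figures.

With h = a·x + b·y + c and 1 as origin, the differences give:
  (-10)·a + 50·b = -0.08
  (-80)·a + 55·b = -0.74
Eliminate b (×55 and ×50, subtract): 3450·a = 32.600 → a = ∂h/∂x = +0.009449
Back-substitute: b = ∂h/∂y = +0.0002899.
|∇h| = √(0.009449² + 0.0002899²) = 0.009453
Seepage velocity v = K·i/n = 0.18 × 0.009453 / 0.4 = 0.004254 m/day.
t = 500 / 0.004254 = 1.175e+05 days = 322 years.

320 years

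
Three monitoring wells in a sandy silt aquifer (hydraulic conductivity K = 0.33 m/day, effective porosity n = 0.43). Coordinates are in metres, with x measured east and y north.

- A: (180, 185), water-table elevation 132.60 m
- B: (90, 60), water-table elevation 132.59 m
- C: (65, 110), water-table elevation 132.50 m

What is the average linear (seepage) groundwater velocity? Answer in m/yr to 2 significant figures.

Three-point gradient (reference A): Δ to B = (-90, -125, -0.01), Δ to C = (-115, -75, -0.10).
∂h/∂x = +0.001541, ∂h/∂y = -0.001030 (det = -7625).
|∇h| = √(0.001541² + -0.001030²) = 0.001854
Seepage velocity v = K·i/n = 0.33 × 0.001854 / 0.43 = 0.001423 m/day = 0.5198 m/yr.

0.52 m/yr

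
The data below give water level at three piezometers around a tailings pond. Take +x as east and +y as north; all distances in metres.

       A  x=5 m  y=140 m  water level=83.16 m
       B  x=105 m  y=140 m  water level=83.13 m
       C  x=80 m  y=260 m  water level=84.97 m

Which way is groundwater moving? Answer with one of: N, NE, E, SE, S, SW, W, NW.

S

With h = a·x + b·y + c and A as origin, the differences give:
  100·a + 0·b = -0.03
  75·a + 120·b = +1.81
Eliminate b (×120 and ×0, subtract): 12000·a = -3.600 → a = ∂h/∂x = -0.0003000
Back-substitute: b = ∂h/∂y = +0.01527.
Flow = −∇h = (+0.0003000 east, -0.01527 north), which points south.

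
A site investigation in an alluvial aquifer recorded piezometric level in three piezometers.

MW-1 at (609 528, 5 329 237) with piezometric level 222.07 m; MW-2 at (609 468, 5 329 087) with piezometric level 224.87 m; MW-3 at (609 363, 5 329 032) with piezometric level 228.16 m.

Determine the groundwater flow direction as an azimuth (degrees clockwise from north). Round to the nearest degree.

Taking MW-1 as reference: MW-2−MW-1 = (-60, -150, +2.80); MW-3−MW-1 = (-165, -205, +6.09).
Determinant of the coordinate differences = (-60)·(-205) − (-165)·(-150) = -12450.
∂h/∂x = [(+2.80)·(-205) − (+6.09)·(-150)] / -12450 = -0.02727
∂h/∂y = [(-60)·(+6.09) − (-165)·(+2.80)] / -12450 = -0.007759
Flow direction (−∇h) has components (+0.02727 E, +0.007759 N).
Azimuth = atan2(E, N) = atan2(+0.02727, +0.007759) = 74.1° ≈ 074°.

074°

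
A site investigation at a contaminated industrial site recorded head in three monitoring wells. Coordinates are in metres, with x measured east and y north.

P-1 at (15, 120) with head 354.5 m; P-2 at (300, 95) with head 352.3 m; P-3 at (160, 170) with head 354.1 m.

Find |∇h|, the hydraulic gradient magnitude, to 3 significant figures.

0.0133

With h = a·x + b·y + c and P-1 as origin, the differences give:
  285·a + (-25)·b = -2.2
  145·a + 50·b = -0.4
Eliminate b (×50 and ×(-25), subtract): 17875·a = -120.00 → a = ∂h/∂x = -0.006713
Back-substitute: b = ∂h/∂y = +0.01147.
|∇h| = √(-0.006713² + 0.01147²) = 0.01329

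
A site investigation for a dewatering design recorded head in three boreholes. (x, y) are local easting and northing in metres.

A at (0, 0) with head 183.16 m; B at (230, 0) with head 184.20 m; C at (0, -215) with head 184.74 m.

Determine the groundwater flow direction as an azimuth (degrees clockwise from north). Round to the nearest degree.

328°

∂h/∂x = (184.20 − 183.16) / (230 − 0) = +0.004522
∂h/∂y = (184.74 − 183.16) / (-215 − 0) = -0.007349
Flow direction (−∇h) has components (-0.004522 E, +0.007349 N).
Azimuth = atan2(E, N) = atan2(-0.004522, +0.007349) = 328.4° ≈ 328°.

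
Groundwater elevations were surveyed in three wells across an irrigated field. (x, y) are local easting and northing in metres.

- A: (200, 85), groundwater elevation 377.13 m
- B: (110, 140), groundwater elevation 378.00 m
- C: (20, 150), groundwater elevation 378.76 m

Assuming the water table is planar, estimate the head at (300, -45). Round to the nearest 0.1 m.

Three-point gradient (reference A): Δ to B = (-90, 55, +0.87), Δ to C = (-180, 65, +1.63).
∂h/∂x = -0.008173, ∂h/∂y = +0.002444 (det = 4050).
h(300, -45) = 377.13 + (-0.008173)·(100) + (+0.002444)·(-130) = 377.13 -0.817 -0.318 = 375.995 m.

376.0 m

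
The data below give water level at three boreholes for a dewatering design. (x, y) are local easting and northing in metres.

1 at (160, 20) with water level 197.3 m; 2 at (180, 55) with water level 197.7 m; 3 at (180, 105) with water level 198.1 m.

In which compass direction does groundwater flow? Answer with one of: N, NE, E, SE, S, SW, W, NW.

Differences from 1: to 2 (Δx, Δy, Δh) = (20, 35, +0.4); to 3 = (20, 85, +0.8).
Determinant of the coordinate differences = 20·85 − 20·35 = 1000.
∂h/∂x = [(+0.4)·85 − (+0.8)·35] / 1000 = +0.006000
∂h/∂y = [20·(+0.8) − 20·(+0.4)] / 1000 = +0.008000
Flow = −∇h = (-0.006000 east, -0.008000 north), which points southwest.

SW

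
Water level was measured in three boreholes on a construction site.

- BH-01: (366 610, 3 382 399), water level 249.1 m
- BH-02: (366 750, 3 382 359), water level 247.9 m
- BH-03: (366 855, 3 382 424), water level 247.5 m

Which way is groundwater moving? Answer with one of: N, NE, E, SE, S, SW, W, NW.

Differences from BH-01: to BH-02 (Δx, Δy, Δh) = (140, -40, -1.2); to BH-03 = (245, 25, -1.6).
Determinant of the coordinate differences = 140·25 − 245·(-40) = 13300.
∂h/∂x = [(-1.2)·25 − (-1.6)·(-40)] / 13300 = -0.007068
∂h/∂y = [140·(-1.6) − 245·(-1.2)] / 13300 = +0.005263
Flow = −∇h = (+0.007068 east, -0.005263 north), which points southeast.

SE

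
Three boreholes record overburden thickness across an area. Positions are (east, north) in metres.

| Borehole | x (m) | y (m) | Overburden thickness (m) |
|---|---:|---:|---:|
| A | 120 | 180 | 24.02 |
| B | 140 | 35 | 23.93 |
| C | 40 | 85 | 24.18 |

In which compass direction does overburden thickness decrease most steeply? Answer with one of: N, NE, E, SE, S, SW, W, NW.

Three-point gradient (reference A): Δ to B = (20, -145, -0.09), Δ to C = (-80, -95, +0.16).
∂d/∂x = -0.002352, ∂d/∂y = +0.0002963 (det = -13500).
Steepest decrease is along −∇f = (+0.002352 E, -0.0002963 N) → east.

E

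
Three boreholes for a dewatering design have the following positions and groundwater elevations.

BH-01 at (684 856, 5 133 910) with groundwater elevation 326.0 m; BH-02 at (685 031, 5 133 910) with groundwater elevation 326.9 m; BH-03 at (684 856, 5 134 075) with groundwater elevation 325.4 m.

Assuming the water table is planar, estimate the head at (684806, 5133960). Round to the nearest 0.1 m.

325.6 m

∂h/∂x = (326.9 − 326.0) / (685031 − 684856) = +0.005143
∂h/∂y = (325.4 − 326.0) / (5134075 − 5133910) = -0.003636
h(684806, 5133960) = 326.0 + (+0.005143)·(-50) + (-0.003636)·(50) = 326.0 -0.257 -0.182 = 325.561 m.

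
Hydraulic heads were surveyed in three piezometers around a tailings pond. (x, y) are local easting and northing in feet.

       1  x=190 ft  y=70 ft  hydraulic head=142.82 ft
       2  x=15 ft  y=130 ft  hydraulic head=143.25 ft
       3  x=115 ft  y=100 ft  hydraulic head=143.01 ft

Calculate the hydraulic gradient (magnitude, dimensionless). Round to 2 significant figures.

With h = a·x + b·y + c and 1 as origin, the differences give:
  (-175)·a + 60·b = +0.43
  (-75)·a + 30·b = +0.19
Eliminate b (×30 and ×60, subtract): -750·a = 1.500 → a = ∂h/∂x = -0.002000
Back-substitute: b = ∂h/∂y = +0.001333.
|∇h| = √(-0.002000² + 0.001333²) = 0.002404

0.0024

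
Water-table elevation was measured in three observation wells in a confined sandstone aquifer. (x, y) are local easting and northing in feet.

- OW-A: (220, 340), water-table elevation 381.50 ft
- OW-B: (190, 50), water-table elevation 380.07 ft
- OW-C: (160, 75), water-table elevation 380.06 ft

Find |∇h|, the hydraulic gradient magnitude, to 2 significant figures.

With h = a·x + b·y + c and OW-A as origin, the differences give:
  (-30)·a + (-290)·b = -1.43
  (-60)·a + (-265)·b = -1.44
Eliminate b (×(-265) and ×(-290), subtract): -9450·a = -38.650 → a = ∂h/∂x = +0.004090
Back-substitute: b = ∂h/∂y = +0.004508.
|∇h| = √(0.004090² + 0.004508²) = 0.006087

0.0061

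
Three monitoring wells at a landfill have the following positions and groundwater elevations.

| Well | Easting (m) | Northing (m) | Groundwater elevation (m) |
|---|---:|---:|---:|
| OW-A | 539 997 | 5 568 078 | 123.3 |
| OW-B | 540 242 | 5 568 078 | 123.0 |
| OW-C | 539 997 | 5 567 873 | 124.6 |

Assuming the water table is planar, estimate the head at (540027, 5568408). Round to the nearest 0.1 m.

∂h/∂x = (123.0 − 123.3) / (540242 − 539997) = -0.001224
∂h/∂y = (124.6 − 123.3) / (5567873 − 5568078) = -0.006341
h(540027, 5568408) = 123.3 + (-0.001224)·(30) + (-0.006341)·(330) = 123.3 -0.037 -2.093 = 121.171 m.

121.2 m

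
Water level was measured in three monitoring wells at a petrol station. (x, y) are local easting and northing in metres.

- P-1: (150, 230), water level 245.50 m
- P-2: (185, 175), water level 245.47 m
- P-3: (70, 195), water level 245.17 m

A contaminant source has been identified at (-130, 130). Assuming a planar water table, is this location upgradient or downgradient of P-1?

Differences from P-1: to P-2 (Δx, Δy, Δh) = (35, -55, -0.03); to P-3 = (-80, -35, -0.33).
Solve a·Δx + b·Δy = Δh: det = 35·(-35) − (-80)·(-55) = -5625.
∂h/∂x = [(-0.03)·(-35) − (-0.33)·(-55)] / -5625 = +0.003040
∂h/∂y = [35·(-0.33) − (-80)·(-0.03)] / -5625 = +0.002480
Head at (-130, 130) = 245.50 + (+0.003040)·(-280) + (+0.002480)·(-100) = 244.40 m.
That is lower than the 245.50 m at P-1, so the point is downgradient.

downgradient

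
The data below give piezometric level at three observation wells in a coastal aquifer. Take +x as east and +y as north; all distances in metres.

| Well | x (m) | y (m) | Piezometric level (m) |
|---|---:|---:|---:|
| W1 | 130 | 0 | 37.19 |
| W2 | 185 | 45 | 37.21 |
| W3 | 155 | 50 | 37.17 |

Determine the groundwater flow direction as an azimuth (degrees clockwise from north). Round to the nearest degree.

310°

Differences from W1: to W2 (Δx, Δy, Δh) = (55, 45, +0.02); to W3 = (25, 50, -0.02).
Solve a·Δx + b·Δy = Δh: det = 55·50 − 25·45 = 1625.
∂h/∂x = [(+0.02)·50 − (-0.02)·45] / 1625 = +0.001169
∂h/∂y = [55·(-0.02) − 25·(+0.02)] / 1625 = -0.0009846
Flow direction (−∇h) has components (-0.001169 E, +0.0009846 N).
Azimuth = atan2(E, N) = atan2(-0.001169, +0.0009846) = 310.1° ≈ 310°.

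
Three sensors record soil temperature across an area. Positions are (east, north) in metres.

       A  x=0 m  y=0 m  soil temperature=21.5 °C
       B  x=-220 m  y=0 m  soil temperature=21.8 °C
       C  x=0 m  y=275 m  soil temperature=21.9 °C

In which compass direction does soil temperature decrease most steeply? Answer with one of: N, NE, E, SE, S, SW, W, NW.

SE

∂T/∂x = (21.8 − 21.5) / (-220 − 0) = -0.001364
∂T/∂y = (21.9 − 21.5) / (275 − 0) = +0.001455
Steepest decrease is along −∇f = (+0.001364 E, -0.001455 N) → southeast.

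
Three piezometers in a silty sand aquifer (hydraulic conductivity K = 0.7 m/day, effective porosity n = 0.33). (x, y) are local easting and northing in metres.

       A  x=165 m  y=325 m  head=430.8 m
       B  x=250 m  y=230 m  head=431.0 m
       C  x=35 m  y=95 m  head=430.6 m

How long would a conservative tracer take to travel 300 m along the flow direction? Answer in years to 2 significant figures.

190 years

Taking A as reference: B−A = (85, -95, +0.2); C−A = (-130, -230, -0.2).
Determinant of the coordinate differences = 85·(-230) − (-130)·(-95) = -31900.
∂h/∂x = [(+0.2)·(-230) − (-0.2)·(-95)] / -31900 = +0.002038
∂h/∂y = [85·(-0.2) − (-130)·(+0.2)] / -31900 = -0.0002821
|∇h| = √(0.002038² + -0.0002821²) = 0.002057
Seepage velocity v = K·i/n = 0.7 × 0.002057 / 0.33 = 0.004363 m/day.
t = 300 / 0.004363 = 6.876e+04 days = 188 years.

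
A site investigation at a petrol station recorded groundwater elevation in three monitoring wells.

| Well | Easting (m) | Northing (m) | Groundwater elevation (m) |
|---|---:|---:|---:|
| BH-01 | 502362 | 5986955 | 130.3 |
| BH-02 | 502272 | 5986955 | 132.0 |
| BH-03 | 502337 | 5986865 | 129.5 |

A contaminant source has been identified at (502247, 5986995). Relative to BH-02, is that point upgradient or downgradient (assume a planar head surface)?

upgradient

Taking BH-01 as reference: BH-02−BH-01 = (-90, 0, +1.7); BH-03−BH-01 = (-25, -90, -0.8).
Determinant of the coordinate differences = (-90)·(-90) − (-25)·0 = 8100.
∂h/∂x = [(+1.7)·(-90) − (-0.8)·0] / 8100 = -0.01889
∂h/∂y = [(-90)·(-0.8) − (-25)·(+1.7)] / 8100 = +0.01414
Head at (502247, 5986995) = 130.3 + (-0.01889)·(-115) + (+0.01414)·(40) = 133.04 m.
That is higher than the 132.0 m at BH-02, so the point is upgradient.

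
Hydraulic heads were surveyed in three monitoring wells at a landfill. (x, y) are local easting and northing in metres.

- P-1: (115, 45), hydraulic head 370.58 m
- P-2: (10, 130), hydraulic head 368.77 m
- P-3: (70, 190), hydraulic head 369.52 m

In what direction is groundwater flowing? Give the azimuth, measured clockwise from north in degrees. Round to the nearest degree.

Taking P-1 as reference: P-2−P-1 = (-105, 85, -1.81); P-3−P-1 = (-45, 145, -1.06).
Determinant of the coordinate differences = (-105)·145 − (-45)·85 = -11400.
∂h/∂x = [(-1.81)·145 − (-1.06)·85] / -11400 = +0.01512
∂h/∂y = [(-105)·(-1.06) − (-45)·(-1.81)] / -11400 = -0.002618
Flow direction (−∇h) has components (-0.01512 E, +0.002618 N).
Azimuth = atan2(E, N) = atan2(-0.01512, +0.002618) = 279.8° ≈ 280°.

280°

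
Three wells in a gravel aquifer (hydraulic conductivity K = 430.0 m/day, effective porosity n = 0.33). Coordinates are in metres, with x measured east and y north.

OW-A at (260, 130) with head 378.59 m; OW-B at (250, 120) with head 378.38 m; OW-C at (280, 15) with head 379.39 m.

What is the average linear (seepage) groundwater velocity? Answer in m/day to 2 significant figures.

Differences from OW-A: to OW-B (Δx, Δy, Δh) = (-10, -10, -0.21); to OW-C = (20, -115, +0.80).
Solve a·Δx + b·Δy = Δh: det = (-10)·(-115) − 20·(-10) = 1350.
∂h/∂x = [(-0.21)·(-115) − (+0.80)·(-10)] / 1350 = +0.02381
∂h/∂y = [(-10)·(+0.80) − 20·(-0.21)] / 1350 = -0.002815
|∇h| = √(0.02381² + -0.002815²) = 0.02398
Seepage velocity v = K·i/n = 430.0 × 0.02398 / 0.33 = 31.25 m/day.

31 m/day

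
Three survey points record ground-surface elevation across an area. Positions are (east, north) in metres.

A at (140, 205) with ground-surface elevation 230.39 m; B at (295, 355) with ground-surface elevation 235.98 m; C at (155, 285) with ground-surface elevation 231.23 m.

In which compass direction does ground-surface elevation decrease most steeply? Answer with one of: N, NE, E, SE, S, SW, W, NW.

Differences from A: to B (Δx, Δy, Δh) = (155, 150, +5.59); to C = (15, 80, +0.84).
Determinant of the coordinate differences = 155·80 − 15·150 = 10150.
∂z/∂x = [(+5.59)·80 − (+0.84)·150] / 10150 = +0.03165
∂z/∂y = [155·(+0.84) − 15·(+5.59)] / 10150 = +0.004567
Steepest decrease is along −∇f = (-0.03165 E, -0.004567 N) → west.

W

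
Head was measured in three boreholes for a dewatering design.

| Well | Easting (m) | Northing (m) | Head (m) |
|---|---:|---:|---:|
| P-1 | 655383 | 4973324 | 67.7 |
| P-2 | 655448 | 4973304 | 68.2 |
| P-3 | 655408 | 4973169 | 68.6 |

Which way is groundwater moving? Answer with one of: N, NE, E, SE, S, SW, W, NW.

Taking P-1 as reference: P-2−P-1 = (65, -20, +0.5); P-3−P-1 = (25, -155, +0.9).
Determinant of the coordinate differences = 65·(-155) − 25·(-20) = -9575.
∂h/∂x = [(+0.5)·(-155) − (+0.9)·(-20)] / -9575 = +0.006214
∂h/∂y = [65·(+0.9) − 25·(+0.5)] / -9575 = -0.004804
Flow = −∇h = (-0.006214 east, +0.004804 north), which points northwest.

NW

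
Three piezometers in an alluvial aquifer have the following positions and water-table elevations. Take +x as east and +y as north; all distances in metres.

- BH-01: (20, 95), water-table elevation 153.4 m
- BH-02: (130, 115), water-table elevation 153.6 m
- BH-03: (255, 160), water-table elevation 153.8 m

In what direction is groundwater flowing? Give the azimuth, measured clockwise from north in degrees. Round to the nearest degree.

With h = a·x + b·y + c and BH-01 as origin, the differences give:
  110·a + 20·b = +0.2
  235·a + 65·b = +0.4
Eliminate b (×65 and ×20, subtract): 2450·a = 5.00 → a = ∂h/∂x = +0.002041
Back-substitute: b = ∂h/∂y = -0.001224.
Flow direction (−∇h) has components (-0.002041 E, +0.001224 N).
Azimuth = atan2(E, N) = atan2(-0.002041, +0.001224) = 301.0° ≈ 301°.

301°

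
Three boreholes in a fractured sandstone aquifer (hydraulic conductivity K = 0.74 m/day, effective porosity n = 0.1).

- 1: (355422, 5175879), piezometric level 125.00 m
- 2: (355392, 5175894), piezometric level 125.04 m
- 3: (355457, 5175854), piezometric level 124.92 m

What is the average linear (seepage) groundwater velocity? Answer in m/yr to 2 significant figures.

Differences from 1: to 2 (Δx, Δy, Δh) = (-30, 15, +0.04); to 3 = (35, -25, -0.08).
Solve a·Δx + b·Δy = Δh: det = (-30)·(-25) − 35·15 = 225.
∂h/∂x = [(+0.04)·(-25) − (-0.08)·15] / 225 = +0.0008889
∂h/∂y = [(-30)·(-0.08) − 35·(+0.04)] / 225 = +0.004444
|∇h| = √(0.0008889² + 0.004444²) = 0.004532
Seepage velocity v = K·i/n = 0.74 × 0.004532 / 0.1 = 0.03354 m/day = 12.25 m/yr.

12 m/yr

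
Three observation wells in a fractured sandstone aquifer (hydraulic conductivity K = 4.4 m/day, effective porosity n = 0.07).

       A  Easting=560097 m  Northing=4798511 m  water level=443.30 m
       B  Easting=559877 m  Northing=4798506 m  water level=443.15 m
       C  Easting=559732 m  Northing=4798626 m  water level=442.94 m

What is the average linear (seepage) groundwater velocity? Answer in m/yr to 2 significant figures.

26 m/yr

Taking A as reference: B−A = (-220, -5, -0.15); C−A = (-365, 115, -0.36).
Determinant of the coordinate differences = (-220)·115 − (-365)·(-5) = -27125.
∂h/∂x = [(-0.15)·115 − (-0.36)·(-5)] / -27125 = +0.0007023
∂h/∂y = [(-220)·(-0.36) − (-365)·(-0.15)] / -27125 = -0.0009014
|∇h| = √(0.0007023² + -0.0009014²) = 0.001143
Seepage velocity v = K·i/n = 4.4 × 0.001143 / 0.07 = 0.07185 m/day = 26.24 m/yr.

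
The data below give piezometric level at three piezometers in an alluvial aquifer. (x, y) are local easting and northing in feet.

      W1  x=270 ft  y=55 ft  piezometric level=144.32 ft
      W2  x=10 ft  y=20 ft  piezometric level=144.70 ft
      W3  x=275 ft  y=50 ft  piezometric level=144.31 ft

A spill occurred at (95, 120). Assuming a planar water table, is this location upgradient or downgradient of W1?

With h = a·x + b·y + c and W1 as origin, the differences give:
  (-260)·a + (-35)·b = +0.38
  5·a + (-5)·b = -0.01
Eliminate b (×(-5) and ×(-35), subtract): 1475·a = -2.250 → a = ∂h/∂x = -0.001525
Back-substitute: b = ∂h/∂y = +0.0004746.
Head at (95, 120) = 144.32 + (-0.001525)·(-175) + (+0.0004746)·(65) = 144.62 ft.
That is higher than the 144.32 ft at W1, so the point is upgradient.

upgradient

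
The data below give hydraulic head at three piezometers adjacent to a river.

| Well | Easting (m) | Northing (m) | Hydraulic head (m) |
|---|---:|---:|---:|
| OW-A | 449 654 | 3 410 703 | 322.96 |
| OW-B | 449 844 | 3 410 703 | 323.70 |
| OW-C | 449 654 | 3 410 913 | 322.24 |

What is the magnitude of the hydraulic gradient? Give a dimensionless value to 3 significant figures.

∂h/∂x = (323.70 − 322.96) / (449844 − 449654) = +0.003895
∂h/∂y = (322.24 − 322.96) / (3410913 − 3410703) = -0.003429
|∇h| = √(0.003895² + -0.003429²) = 0.005189

0.00519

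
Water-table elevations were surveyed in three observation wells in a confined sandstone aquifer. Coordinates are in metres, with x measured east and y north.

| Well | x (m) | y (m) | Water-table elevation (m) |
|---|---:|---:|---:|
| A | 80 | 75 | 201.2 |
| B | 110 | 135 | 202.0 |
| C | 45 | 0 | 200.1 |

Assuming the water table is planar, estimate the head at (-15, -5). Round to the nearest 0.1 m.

With h = a·x + b·y + c and A as origin, the differences give:
  30·a + 60·b = +0.8
  (-35)·a + (-75)·b = -1.1
Eliminate b (×(-75) and ×60, subtract): -150·a = 6.00 → a = ∂h/∂x = -0.04000
Back-substitute: b = ∂h/∂y = +0.03333.
h(-15, -5) = 201.2 + (-0.04000)·(-95) + (+0.03333)·(-80) = 201.2 +3.800 -2.667 = 202.333 m.

202.3 m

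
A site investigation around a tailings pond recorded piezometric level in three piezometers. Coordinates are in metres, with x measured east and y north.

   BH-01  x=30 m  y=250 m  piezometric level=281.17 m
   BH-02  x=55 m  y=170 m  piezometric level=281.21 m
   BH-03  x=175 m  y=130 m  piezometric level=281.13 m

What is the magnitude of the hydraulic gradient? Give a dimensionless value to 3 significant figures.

Differences from BH-01: to BH-02 (Δx, Δy, Δh) = (25, -80, +0.04); to BH-03 = (145, -120, -0.04).
Solve a·Δx + b·Δy = Δh: det = 25·(-120) − 145·(-80) = 8600.
∂h/∂x = [(+0.04)·(-120) − (-0.04)·(-80)] / 8600 = -0.0009302
∂h/∂y = [25·(-0.04) − 145·(+0.04)] / 8600 = -0.0007907
|∇h| = √(-0.0009302² + -0.0007907²) = 0.001221

0.00122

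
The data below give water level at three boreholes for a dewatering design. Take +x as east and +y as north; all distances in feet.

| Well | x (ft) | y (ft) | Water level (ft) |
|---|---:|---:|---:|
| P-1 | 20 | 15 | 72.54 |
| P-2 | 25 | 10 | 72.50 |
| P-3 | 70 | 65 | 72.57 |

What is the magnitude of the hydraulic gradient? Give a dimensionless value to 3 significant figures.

0.00567

Differences from P-1: to P-2 (Δx, Δy, Δh) = (5, -5, -0.04); to P-3 = (50, 50, +0.03).
Determinant of the coordinate differences = 5·50 − 50·(-5) = 500.
∂h/∂x = [(-0.04)·50 − (+0.03)·(-5)] / 500 = -0.003700
∂h/∂y = [5·(+0.03) − 50·(-0.04)] / 500 = +0.004300
|∇h| = √(-0.003700² + 0.004300²) = 0.005673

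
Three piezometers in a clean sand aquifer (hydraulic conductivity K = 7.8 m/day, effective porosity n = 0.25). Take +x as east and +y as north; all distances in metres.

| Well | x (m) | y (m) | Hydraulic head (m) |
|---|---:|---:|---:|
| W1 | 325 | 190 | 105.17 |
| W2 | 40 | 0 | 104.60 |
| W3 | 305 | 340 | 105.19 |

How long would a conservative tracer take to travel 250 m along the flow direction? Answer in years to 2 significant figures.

Differences from W1: to W2 (Δx, Δy, Δh) = (-285, -190, -0.57); to W3 = (-20, 150, +0.02).
Solve a·Δx + b·Δy = Δh: det = (-285)·150 − (-20)·(-190) = -46550.
∂h/∂x = [(-0.57)·150 − (+0.02)·(-190)] / -46550 = +0.001755
∂h/∂y = [(-285)·(+0.02) − (-20)·(-0.57)] / -46550 = +0.0003673
|∇h| = √(0.001755² + 0.0003673²) = 0.001793
Seepage velocity v = K·i/n = 7.8 × 0.001793 / 0.25 = 0.05594 m/day.
t = 250 / 0.05594 = 4469 days = 12.2 years.

12 years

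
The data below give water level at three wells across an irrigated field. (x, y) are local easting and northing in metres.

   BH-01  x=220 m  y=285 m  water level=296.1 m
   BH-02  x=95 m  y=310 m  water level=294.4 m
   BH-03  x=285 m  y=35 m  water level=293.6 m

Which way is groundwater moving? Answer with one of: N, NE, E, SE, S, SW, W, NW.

Taking BH-01 as reference: BH-02−BH-01 = (-125, 25, -1.7); BH-03−BH-01 = (65, -250, -2.5).
Solve a·Δx + b·Δy = Δh: det = (-125)·(-250) − 65·25 = 29625.
∂h/∂x = [(-1.7)·(-250) − (-2.5)·25] / 29625 = +0.01646
∂h/∂y = [(-125)·(-2.5) − 65·(-1.7)] / 29625 = +0.01428
Flow = −∇h = (-0.01646 east, -0.01428 north), which points southwest.

SW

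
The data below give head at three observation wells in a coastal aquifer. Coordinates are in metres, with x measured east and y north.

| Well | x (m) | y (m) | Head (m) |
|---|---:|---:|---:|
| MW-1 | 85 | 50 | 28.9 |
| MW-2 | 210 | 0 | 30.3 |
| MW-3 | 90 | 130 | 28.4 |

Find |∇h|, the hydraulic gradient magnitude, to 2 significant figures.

0.011

Three-point gradient (reference MW-1): Δ to MW-2 = (125, -50, +1.4), Δ to MW-3 = (5, 80, -0.5).
∂h/∂x = +0.008488, ∂h/∂y = -0.006780 (det = 10250).
|∇h| = √(0.008488² + -0.006780²) = 0.01086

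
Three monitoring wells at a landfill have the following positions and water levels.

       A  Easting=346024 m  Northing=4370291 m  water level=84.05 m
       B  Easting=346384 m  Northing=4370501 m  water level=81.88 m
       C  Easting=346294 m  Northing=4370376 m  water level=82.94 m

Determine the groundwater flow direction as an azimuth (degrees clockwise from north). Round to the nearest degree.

Differences from A: to B (Δx, Δy, Δh) = (360, 210, -2.17); to C = (270, 85, -1.11).
Determinant of the coordinate differences = 360·85 − 270·210 = -26100.
∂h/∂x = [(-2.17)·85 − (-1.11)·210] / -26100 = -0.001864
∂h/∂y = [360·(-1.11) − 270·(-2.17)] / -26100 = -0.007138
Flow direction (−∇h) has components (+0.001864 E, +0.007138 N).
Azimuth = atan2(E, N) = atan2(+0.001864, +0.007138) = 14.6° ≈ 015°.

015°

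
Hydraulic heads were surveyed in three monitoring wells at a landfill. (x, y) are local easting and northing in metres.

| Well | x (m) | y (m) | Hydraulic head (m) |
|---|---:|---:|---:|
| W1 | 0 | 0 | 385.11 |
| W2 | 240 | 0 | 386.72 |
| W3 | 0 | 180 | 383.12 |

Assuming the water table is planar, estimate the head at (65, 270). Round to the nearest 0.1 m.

382.6 m

∂h/∂x = (386.72 − 385.11) / (240 − 0) = +0.006708
∂h/∂y = (383.12 − 385.11) / (180 − 0) = -0.01106
h(65, 270) = 385.11 + (+0.006708)·(65) + (-0.01106)·(270) = 385.11 +0.436 -2.985 = 382.561 m.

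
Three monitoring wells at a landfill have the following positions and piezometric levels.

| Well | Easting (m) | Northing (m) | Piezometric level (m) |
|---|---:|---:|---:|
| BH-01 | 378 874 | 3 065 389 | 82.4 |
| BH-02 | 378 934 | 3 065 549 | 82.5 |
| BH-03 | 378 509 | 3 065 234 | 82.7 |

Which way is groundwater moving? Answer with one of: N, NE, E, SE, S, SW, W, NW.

Differences from BH-01: to BH-02 (Δx, Δy, Δh) = (60, 160, +0.1); to BH-03 = (-365, -155, +0.3).
Determinant of the coordinate differences = 60·(-155) − (-365)·160 = 49100.
∂h/∂x = [(+0.1)·(-155) − (+0.3)·160] / 49100 = -0.001293
∂h/∂y = [60·(+0.3) − (-365)·(+0.1)] / 49100 = +0.001110
Flow = −∇h = (+0.001293 east, -0.001110 north), which points southeast.

SE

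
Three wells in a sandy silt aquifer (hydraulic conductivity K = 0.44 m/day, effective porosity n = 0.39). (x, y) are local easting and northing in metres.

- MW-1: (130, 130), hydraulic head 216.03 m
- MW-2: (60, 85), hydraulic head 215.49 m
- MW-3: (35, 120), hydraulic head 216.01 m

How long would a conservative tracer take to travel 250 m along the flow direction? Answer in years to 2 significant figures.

43 years

With h = a·x + b·y + c and MW-1 as origin, the differences give:
  (-70)·a + (-45)·b = -0.54
  (-95)·a + (-10)·b = -0.02
Eliminate b (×(-10) and ×(-45), subtract): -3575·a = 4.500 → a = ∂h/∂x = -0.001259
Back-substitute: b = ∂h/∂y = +0.01396.
|∇h| = √(-0.001259² + 0.01396²) = 0.01402
Seepage velocity v = K·i/n = 0.44 × 0.01402 / 0.39 = 0.01582 m/day.
t = 250 / 0.01582 = 1.58e+04 days = 43.3 years.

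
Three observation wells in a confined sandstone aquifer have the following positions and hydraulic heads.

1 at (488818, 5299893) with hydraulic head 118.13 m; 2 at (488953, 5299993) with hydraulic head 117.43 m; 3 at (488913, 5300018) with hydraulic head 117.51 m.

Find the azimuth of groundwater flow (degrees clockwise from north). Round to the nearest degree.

Taking 1 as reference: 2−1 = (135, 100, -0.70); 3−1 = (95, 125, -0.62).
Solve a·Δx + b·Δy = Δh: det = 135·125 − 95·100 = 7375.
∂h/∂x = [(-0.70)·125 − (-0.62)·100] / 7375 = -0.003458
∂h/∂y = [135·(-0.62) − 95·(-0.70)] / 7375 = -0.002332
Flow direction (−∇h) has components (+0.003458 E, +0.002332 N).
Azimuth = atan2(E, N) = atan2(+0.003458, +0.002332) = 56.0° ≈ 056°.

056°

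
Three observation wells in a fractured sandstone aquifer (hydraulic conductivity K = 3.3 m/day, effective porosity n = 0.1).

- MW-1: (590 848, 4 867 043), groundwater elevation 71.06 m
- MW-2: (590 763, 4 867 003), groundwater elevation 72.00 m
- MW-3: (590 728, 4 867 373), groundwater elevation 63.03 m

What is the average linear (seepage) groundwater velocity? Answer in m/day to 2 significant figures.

Taking MW-1 as reference: MW-2−MW-1 = (-85, -40, +0.94); MW-3−MW-1 = (-120, 330, -8.03).
Solve a·Δx + b·Δy = Δh: det = (-85)·330 − (-120)·(-40) = -32850.
∂h/∂x = [(+0.94)·330 − (-8.03)·(-40)] / -32850 = +0.0003349
∂h/∂y = [(-85)·(-8.03) − (-120)·(+0.94)] / -32850 = -0.02421
|∇h| = √(0.0003349² + -0.02421²) = 0.02421
Seepage velocity v = K·i/n = 3.3 × 0.02421 / 0.1 = 0.7989 m/day.

0.80 m/day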